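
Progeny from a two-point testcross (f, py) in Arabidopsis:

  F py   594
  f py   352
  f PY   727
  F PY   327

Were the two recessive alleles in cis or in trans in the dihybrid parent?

trans

The two most frequent classes are F py (594) and f PY (727); these are the parental (non-recombinant) types.
So the F1 carried F py on one chromosome and f PY on the other — the recessive alleles are on opposite chromosomes (trans / repulsion).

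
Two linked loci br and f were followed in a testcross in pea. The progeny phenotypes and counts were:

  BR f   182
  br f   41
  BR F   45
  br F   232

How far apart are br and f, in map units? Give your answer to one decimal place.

17.2 map units

The two most frequent classes, BR f (182) and br F (232), are the parental types, so the F1 was BR f / br F.
The recombinant classes are BR F and br f: 45 + 41 = 86.
Recombination frequency = 86/500 = 0.1720 ≈ 17.2%, i.e. 17.2 map units.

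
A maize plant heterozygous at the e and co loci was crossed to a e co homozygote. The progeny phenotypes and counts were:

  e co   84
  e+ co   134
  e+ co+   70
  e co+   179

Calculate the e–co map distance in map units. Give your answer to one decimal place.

33.0 map units

The two most frequent classes, e+ co (134) and e co+ (179), are the parental types, so the F1 was e+ co / e co+.
The recombinant classes are e+ co+ and e co: 70 + 84 = 154.
Recombination frequency = 154/467 = 0.3298 ≈ 33.0%, i.e. 33.0 map units.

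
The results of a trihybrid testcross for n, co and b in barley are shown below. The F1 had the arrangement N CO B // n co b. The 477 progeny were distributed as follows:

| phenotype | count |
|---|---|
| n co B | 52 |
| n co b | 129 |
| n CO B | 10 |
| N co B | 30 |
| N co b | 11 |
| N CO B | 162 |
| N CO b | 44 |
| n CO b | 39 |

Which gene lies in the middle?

n

The two rarest classes, n CO B and N co b, are the double crossovers. Comparing them with the parentals, only the n allele has switched, so n is the middle locus and the order is co – n – b.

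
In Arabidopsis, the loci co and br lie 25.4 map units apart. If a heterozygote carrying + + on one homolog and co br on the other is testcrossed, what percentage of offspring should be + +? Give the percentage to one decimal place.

A map distance of 25.4 map units corresponds to a recombination frequency of 0.254.
The F1 is + + / co br, so + + is a parental gamete class with expected frequency (1 − r)/2 = 0.746/2 = 0.3730.
That is 0.3730 = 37.3% of the progeny.

37.3%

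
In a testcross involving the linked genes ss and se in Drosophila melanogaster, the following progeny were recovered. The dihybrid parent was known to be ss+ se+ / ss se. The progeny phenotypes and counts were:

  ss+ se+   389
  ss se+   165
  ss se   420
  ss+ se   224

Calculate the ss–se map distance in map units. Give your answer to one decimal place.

The recombinant classes are ss+ se and ss se+: 224 + 165 = 389.
Recombination frequency = 389/1198 = 0.3247 ≈ 32.5%, i.e. 32.5 map units.

32.5 map units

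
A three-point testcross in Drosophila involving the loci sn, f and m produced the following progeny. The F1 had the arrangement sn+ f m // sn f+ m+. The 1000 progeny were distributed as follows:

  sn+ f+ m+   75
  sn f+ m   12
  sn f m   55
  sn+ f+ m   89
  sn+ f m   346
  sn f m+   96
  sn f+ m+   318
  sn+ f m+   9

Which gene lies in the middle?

m

The two rarest classes, sn+ f m+ and sn f+ m, are the double crossovers. Comparing them with the parentals, only the m allele has switched, so m is the middle locus and the order is sn – m – f.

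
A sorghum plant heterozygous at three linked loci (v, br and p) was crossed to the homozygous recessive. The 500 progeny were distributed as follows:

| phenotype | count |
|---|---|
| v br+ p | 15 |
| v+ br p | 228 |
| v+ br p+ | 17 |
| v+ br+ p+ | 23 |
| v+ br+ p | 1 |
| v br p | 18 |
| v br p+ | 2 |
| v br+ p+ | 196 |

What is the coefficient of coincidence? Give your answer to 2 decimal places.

The two most frequent reciprocal classes, v+ br p and v br+ p+, are the parental types, so the F1 was v+ br p / v br+ p+.
The two rarest classes, v+ br+ p and v br p+, are the double crossovers. Comparing them with the parentals, only the br allele has switched, so br is the middle locus and the order is v – br – p.
v–br: (41 + 3)/500 = 0.0880; br–p: (32 + 3)/500 = 0.0700.
Expected DCO frequency = 0.0880 × 0.0700 ≈ 0.00616; observed = 3/500 ≈ 0.00600.
Coefficient of coincidence = 0.00600/0.00616 ≈ 0.97.

0.97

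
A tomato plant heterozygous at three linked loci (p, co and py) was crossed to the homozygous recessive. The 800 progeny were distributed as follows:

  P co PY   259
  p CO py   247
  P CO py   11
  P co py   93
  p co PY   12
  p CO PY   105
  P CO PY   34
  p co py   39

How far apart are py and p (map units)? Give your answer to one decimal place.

The two most frequent reciprocal classes, P co PY and p CO py, are the parental types, so the F1 was P co PY / p CO py.
The two rarest classes, p co PY and P CO py, are the double crossovers. Comparing them with the parentals, only the p allele has switched, so p is the middle locus and the order is py – p – co.
Crossovers in the py–p interval produce the single-crossover classes P co py and p CO PY (93 + 105 = 198) plus the double crossovers (23).
RF(py–p) = (198 + 23) / 800 = 221/800 = 0.2762 → 27.6 map units.

27.6 map units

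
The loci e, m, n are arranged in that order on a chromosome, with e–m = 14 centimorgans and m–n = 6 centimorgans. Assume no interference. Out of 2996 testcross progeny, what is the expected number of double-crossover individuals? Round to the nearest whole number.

25

Map distances give recombination frequencies of 0.140 and 0.060 for the two intervals.
With no interference, expected double-crossover frequency = 0.140 × 0.060 = 0.00840.
Expected number = 0.00840 × 2996 = 25.17 ≈ 25.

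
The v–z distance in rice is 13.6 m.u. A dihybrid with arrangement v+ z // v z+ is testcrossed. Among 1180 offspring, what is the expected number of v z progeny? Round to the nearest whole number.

A map distance of 13.6 m.u. corresponds to a recombination frequency of 0.136.
The F1 is v+ z / v z+, so v z is a recombinant gamete class with expected frequency r/2 = 0.136/2 = 0.0680.
Expected number = 0.0680 × 1180 = 80.24 ≈ 80.

80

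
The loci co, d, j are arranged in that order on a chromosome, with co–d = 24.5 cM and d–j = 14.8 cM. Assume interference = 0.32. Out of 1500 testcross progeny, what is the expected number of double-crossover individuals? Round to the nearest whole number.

37

Map distances give recombination frequencies of 0.245 and 0.148 for the two intervals.
With interference 0.32 (so coincidence = 0.68), expected double-crossover frequency = 0.245 × 0.148 × 0.68 = 0.02466.
Expected number = 0.02466 × 1500 = 36.99 ≈ 37.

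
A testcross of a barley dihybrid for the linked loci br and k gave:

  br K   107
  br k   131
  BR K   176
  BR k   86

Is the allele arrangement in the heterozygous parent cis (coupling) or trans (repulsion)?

The two most frequent classes are BR K (176) and br k (131); these are the parental (non-recombinant) types.
So the F1 carried BR K on one chromosome and br k on the other — the recessive alleles are on the same chromosome (cis / coupling).

cis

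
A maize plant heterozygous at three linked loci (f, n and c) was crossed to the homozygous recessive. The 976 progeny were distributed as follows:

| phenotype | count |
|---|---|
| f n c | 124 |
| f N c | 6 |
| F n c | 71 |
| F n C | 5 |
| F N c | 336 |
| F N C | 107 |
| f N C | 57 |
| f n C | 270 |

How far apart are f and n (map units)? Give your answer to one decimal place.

14.2 map units

The two most frequent reciprocal classes, F N c and f n C, are the parental types, so the F1 was F N c / f n C.
The two rarest classes, f N c and F n C, are the double crossovers. Comparing them with the parentals, only the f allele has switched, so f is the middle locus and the order is n – f – c.
Crossovers in the n–f interval produce the single-crossover classes F n c and f N C (71 + 57 = 128) plus the double crossovers (11).
RF(n–f) = (128 + 11) / 976 = 139/976 = 0.1424 → 14.2 map units.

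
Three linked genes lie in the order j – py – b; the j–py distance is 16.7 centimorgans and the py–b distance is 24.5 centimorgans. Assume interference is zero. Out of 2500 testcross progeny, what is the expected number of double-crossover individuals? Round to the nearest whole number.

102

Map distances give recombination frequencies of 0.167 and 0.245 for the two intervals.
With no interference, expected double-crossover frequency = 0.167 × 0.245 = 0.04091.
Expected number = 0.04091 × 2500 = 102.29 ≈ 102.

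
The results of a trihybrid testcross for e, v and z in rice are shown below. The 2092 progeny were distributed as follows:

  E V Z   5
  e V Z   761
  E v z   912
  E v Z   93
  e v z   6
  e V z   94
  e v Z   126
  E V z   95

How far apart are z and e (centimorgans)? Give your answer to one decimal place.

9.5 centimorgans

The two most frequent reciprocal classes, E v z and e V Z, are the parental types, so the F1 was E v z / e V Z.
The two rarest classes, e v z and E V Z, are the double crossovers. Comparing them with the parentals, only the e allele has switched, so e is the middle locus and the order is v – e – z.
Crossovers in the e–z interval produce the single-crossover classes E v Z and e V z (93 + 94 = 187) plus the double crossovers (11).
RF(e–z) = (187 + 11) / 2092 = 198/2092 = 0.0946 → 9.5 centimorgans.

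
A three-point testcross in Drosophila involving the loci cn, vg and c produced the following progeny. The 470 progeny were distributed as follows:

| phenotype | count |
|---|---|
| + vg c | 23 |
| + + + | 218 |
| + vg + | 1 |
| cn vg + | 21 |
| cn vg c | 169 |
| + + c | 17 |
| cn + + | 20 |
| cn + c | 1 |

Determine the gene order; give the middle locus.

vg

The two most frequent reciprocal classes, cn vg c and + + +, are the parental types, so the F1 was cn vg c / + + +.
The two rarest classes, cn + c and + vg +, are the double crossovers. Comparing them with the parentals, only the vg allele has switched, so vg is the middle locus and the order is c – vg – cn.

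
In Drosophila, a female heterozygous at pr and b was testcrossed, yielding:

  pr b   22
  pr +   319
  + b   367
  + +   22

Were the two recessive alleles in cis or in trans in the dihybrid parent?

The two most frequent classes are + b (367) and pr + (319); these are the parental (non-recombinant) types.
So the F1 carried + b on one chromosome and pr + on the other — the recessive alleles are on opposite chromosomes (trans / repulsion).

trans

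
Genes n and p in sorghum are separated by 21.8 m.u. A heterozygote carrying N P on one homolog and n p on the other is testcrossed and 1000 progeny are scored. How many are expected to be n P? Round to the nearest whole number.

A map distance of 21.8 m.u. corresponds to a recombination frequency of 0.218.
The F1 is N P / n p, so n P is a recombinant gamete class with expected frequency r/2 = 0.218/2 = 0.1090.
Expected number = 0.1090 × 1000 = 109.00 ≈ 109.

109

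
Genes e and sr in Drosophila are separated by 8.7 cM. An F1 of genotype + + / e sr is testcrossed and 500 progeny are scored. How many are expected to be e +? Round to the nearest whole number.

22

A map distance of 8.7 cM corresponds to a recombination frequency of 0.087.
The F1 is + + / e sr, so e + is a recombinant gamete class with expected frequency r/2 = 0.087/2 = 0.0435.
Expected number = 0.0435 × 500 = 21.75 ≈ 22.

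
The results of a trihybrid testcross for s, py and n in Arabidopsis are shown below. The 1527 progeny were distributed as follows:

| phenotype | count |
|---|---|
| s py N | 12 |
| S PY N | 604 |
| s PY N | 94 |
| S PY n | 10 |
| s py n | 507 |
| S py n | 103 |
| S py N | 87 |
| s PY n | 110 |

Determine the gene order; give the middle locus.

n

The two most frequent reciprocal classes, s py n and S PY N, are the parental types, so the F1 was s py n / S PY N.
The two rarest classes, s py N and S PY n, are the double crossovers. Comparing them with the parentals, only the n allele has switched, so n is the middle locus and the order is s – n – py.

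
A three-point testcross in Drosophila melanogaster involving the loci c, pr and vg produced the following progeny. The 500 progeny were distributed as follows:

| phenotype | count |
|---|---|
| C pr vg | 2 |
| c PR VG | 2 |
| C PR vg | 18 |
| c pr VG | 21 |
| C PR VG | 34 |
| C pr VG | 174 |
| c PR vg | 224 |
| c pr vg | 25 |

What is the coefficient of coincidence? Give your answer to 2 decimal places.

0.74

The two most frequent reciprocal classes, c PR vg and C pr VG, are the parental types, so the F1 was c PR vg / C pr VG.
The two rarest classes, c PR VG and C pr vg, are the double crossovers. Comparing them with the parentals, only the vg allele has switched, so vg is the middle locus and the order is c – vg – pr.
c–vg: (39 + 4)/500 = 0.0860; vg–pr: (59 + 4)/500 = 0.1260.
Expected DCO frequency = 0.0860 × 0.1260 ≈ 0.01084; observed = 4/500 ≈ 0.00800.
Coefficient of coincidence = 0.00800/0.01084 ≈ 0.74.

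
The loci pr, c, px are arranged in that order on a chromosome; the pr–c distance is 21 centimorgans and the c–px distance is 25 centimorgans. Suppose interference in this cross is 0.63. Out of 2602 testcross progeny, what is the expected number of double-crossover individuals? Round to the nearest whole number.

Map distances give recombination frequencies of 0.210 and 0.250 for the two intervals.
With interference 0.63 (so coincidence = 0.37), expected double-crossover frequency = 0.210 × 0.250 × 0.37 = 0.01942.
Expected number = 0.01942 × 2602 = 50.54 ≈ 51.

51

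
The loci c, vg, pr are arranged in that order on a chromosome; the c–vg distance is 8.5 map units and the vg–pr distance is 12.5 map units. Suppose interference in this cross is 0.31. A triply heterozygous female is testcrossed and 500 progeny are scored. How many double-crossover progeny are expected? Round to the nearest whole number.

Map distances give recombination frequencies of 0.085 and 0.125 for the two intervals.
With interference 0.31 (so coincidence = 0.69), expected double-crossover frequency = 0.085 × 0.125 × 0.69 = 0.00733.
Expected number = 0.00733 × 500 = 3.67 ≈ 4.

4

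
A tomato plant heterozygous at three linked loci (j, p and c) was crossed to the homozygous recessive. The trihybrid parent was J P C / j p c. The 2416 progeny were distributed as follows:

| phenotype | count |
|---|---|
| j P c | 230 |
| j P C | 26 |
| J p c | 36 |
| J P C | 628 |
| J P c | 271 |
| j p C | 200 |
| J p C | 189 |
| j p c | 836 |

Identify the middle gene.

j

The two rarest classes, j P C and J p c, are the double crossovers. Comparing them with the parentals, only the j allele has switched, so j is the middle locus and the order is c – j – p.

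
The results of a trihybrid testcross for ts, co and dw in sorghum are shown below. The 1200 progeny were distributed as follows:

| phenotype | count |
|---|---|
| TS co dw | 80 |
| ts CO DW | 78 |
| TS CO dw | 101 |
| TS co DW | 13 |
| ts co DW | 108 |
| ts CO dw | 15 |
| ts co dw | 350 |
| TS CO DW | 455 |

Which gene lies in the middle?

co

The two most frequent reciprocal classes, ts co dw and TS CO DW, are the parental types, so the F1 was ts co dw / TS CO DW.
The two rarest classes, ts CO dw and TS co DW, are the double crossovers. Comparing them with the parentals, only the co allele has switched, so co is the middle locus and the order is ts – co – dw.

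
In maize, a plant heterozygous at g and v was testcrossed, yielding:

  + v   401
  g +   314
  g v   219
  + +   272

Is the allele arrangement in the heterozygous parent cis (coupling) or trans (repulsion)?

trans

The two most frequent classes are + v (401) and g + (314); these are the parental (non-recombinant) types.
So the F1 carried + v on one chromosome and g + on the other — the recessive alleles are on opposite chromosomes (trans / repulsion).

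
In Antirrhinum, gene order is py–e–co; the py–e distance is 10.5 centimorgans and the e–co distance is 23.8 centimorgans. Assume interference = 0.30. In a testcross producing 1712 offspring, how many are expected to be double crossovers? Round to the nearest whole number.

30

Map distances give recombination frequencies of 0.105 and 0.238 for the two intervals.
With interference 0.30 (so coincidence = 0.70), expected double-crossover frequency = 0.105 × 0.238 × 0.70 = 0.01749.
Expected number = 0.01749 × 1712 = 29.95 ≈ 30.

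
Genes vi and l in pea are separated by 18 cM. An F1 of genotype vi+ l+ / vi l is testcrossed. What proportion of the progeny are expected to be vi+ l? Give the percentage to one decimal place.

A map distance of 18 cM corresponds to a recombination frequency of 0.180.
The F1 is vi+ l+ / vi l, so vi+ l is a recombinant gamete class with expected frequency r/2 = 0.180/2 = 0.0900.
That is 0.0900 = 9.0% of the progeny.

9.0%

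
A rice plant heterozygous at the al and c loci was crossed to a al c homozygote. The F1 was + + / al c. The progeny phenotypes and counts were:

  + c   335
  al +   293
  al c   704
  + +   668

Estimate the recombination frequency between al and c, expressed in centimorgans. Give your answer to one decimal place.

The recombinant classes are + c and al +: 335 + 293 = 628.
Recombination frequency = 628/2000 = 0.3140 ≈ 31.4%, i.e. 31.4 centimorgans.

31.4 centimorgans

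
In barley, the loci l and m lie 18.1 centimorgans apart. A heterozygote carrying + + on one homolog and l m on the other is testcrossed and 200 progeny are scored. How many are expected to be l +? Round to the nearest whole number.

A map distance of 18.1 centimorgans corresponds to a recombination frequency of 0.181.
The F1 is + + / l m, so l + is a recombinant gamete class with expected frequency r/2 = 0.181/2 = 0.0905.
Expected number = 0.0905 × 200 = 18.10 ≈ 18.

18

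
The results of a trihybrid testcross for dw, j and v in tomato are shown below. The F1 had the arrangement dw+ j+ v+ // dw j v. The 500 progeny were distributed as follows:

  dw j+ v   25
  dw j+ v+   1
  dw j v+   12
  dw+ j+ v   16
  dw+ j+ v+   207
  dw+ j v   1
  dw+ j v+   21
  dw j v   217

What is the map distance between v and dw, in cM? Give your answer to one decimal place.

6.0 cM

The two rarest classes, dw j+ v+ and dw+ j v, are the double crossovers. Comparing them with the parentals, only the dw allele has switched, so dw is the middle locus and the order is j – dw – v.
Crossovers in the dw–v interval produce the single-crossover classes dw+ j+ v and dw j v+ (16 + 12 = 28) plus the double crossovers (2).
RF(dw–v) = (28 + 2) / 500 = 30/500 = 0.0600 → 6.0 cM.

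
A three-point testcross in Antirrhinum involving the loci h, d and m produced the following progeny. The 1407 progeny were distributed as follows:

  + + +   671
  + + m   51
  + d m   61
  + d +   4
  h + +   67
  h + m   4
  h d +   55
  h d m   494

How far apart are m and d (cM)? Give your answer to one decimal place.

8.1 cM

The two most frequent reciprocal classes, h d m and + + +, are the parental types, so the F1 was h d m / + + +.
The two rarest classes, h + m and + d +, are the double crossovers. Comparing them with the parentals, only the d allele has switched, so d is the middle locus and the order is m – d – h.
Crossovers in the m–d interval produce the single-crossover classes h d + and + + m (55 + 51 = 106) plus the double crossovers (8).
RF(m–d) = (106 + 8) / 1407 = 114/1407 = 0.0810 → 8.1 cM.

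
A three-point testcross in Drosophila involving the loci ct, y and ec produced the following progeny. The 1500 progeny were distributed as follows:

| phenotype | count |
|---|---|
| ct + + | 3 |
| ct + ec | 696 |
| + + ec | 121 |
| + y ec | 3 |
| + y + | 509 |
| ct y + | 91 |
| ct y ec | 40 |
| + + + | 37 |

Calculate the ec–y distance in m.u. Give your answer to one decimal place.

The two most frequent reciprocal classes, ct + ec and + y +, are the parental types, so the F1 was ct + ec / + y +.
The two rarest classes, ct + + and + y ec, are the double crossovers. Comparing them with the parentals, only the ec allele has switched, so ec is the middle locus and the order is ct – ec – y.
Crossovers in the ec–y interval produce the single-crossover classes ct y ec and + + + (40 + 37 = 77) plus the double crossovers (6).
RF(ec–y) = (77 + 6) / 1500 = 83/1500 = 0.0553 → 5.5 m.u.

5.5 m.u.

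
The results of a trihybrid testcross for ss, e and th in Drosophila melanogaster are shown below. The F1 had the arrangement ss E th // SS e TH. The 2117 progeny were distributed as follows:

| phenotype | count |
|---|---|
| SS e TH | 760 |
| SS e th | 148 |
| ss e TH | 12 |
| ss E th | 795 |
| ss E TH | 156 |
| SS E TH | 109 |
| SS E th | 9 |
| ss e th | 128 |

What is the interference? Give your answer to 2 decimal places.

The two rarest classes, SS E th and ss e TH, are the double crossovers. Comparing them with the parentals, only the ss allele has switched, so ss is the middle locus and the order is th – ss – e.
th–ss: (304 + 21)/2117 = 0.1535; ss–e: (237 + 21)/2117 = 0.1219.
Expected DCO frequency = 0.1535 × 0.1219 ≈ 0.01871; observed = 21/2117 ≈ 0.00992.
Coefficient of coincidence = 0.00992/0.01871 ≈ 0.53; interference = 1 − 0.53 = 0.47.

0.47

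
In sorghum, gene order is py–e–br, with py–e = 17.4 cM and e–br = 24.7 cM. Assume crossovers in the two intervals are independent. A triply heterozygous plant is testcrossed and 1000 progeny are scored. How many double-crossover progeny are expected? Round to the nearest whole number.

43

Map distances give recombination frequencies of 0.174 and 0.247 for the two intervals.
With no interference, expected double-crossover frequency = 0.174 × 0.247 = 0.04298.
Expected number = 0.04298 × 1000 = 42.98 ≈ 43.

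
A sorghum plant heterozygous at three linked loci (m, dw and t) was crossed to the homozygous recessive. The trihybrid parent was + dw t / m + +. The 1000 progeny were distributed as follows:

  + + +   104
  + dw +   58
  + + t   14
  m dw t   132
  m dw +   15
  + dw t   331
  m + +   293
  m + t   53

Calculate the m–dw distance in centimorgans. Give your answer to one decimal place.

26.5 centimorgans

The two rarest classes, + + t and m dw +, are the double crossovers. Comparing them with the parentals, only the dw allele has switched, so dw is the middle locus and the order is t – dw – m.
Crossovers in the dw–m interval produce the single-crossover classes m dw t and + + + (132 + 104 = 236) plus the double crossovers (29).
RF(dw–m) = (236 + 29) / 1000 = 265/1000 = 0.2650 → 26.5 centimorgans.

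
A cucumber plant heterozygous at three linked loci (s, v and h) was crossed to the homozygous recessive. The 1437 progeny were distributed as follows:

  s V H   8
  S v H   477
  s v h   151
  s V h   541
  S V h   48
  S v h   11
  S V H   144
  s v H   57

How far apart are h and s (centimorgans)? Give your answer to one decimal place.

8.6 centimorgans

The two most frequent reciprocal classes, S v H and s V h, are the parental types, so the F1 was S v H / s V h.
The two rarest classes, S v h and s V H, are the double crossovers. Comparing them with the parentals, only the h allele has switched, so h is the middle locus and the order is v – h – s.
Crossovers in the h–s interval produce the single-crossover classes s v H and S V h (57 + 48 = 105) plus the double crossovers (19).
RF(h–s) = (105 + 19) / 1437 = 124/1437 = 0.0863 → 8.6 centimorgans.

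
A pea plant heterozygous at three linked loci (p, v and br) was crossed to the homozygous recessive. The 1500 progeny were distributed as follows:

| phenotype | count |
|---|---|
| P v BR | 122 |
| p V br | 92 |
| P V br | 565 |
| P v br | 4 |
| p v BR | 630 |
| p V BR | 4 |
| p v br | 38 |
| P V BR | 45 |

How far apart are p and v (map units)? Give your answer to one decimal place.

The two most frequent reciprocal classes, p v BR and P V br, are the parental types, so the F1 was p v BR / P V br.
The two rarest classes, p V BR and P v br, are the double crossovers. Comparing them with the parentals, only the v allele has switched, so v is the middle locus and the order is p – v – br.
Crossovers in the p–v interval produce the single-crossover classes P v BR and p V br (122 + 92 = 214) plus the double crossovers (8).
RF(p–v) = (214 + 8) / 1500 = 222/1500 = 0.1480 → 14.8 map units.

14.8 map units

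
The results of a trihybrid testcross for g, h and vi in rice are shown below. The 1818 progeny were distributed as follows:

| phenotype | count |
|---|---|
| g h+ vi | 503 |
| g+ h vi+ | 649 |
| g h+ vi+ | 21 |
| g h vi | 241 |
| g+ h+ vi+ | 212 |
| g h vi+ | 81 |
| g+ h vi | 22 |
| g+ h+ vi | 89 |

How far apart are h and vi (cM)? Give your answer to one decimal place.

27.3 cM

The two most frequent reciprocal classes, g h+ vi and g+ h vi+, are the parental types, so the F1 was g h+ vi / g+ h vi+.
The two rarest classes, g h+ vi+ and g+ h vi, are the double crossovers. Comparing them with the parentals, only the vi allele has switched, so vi is the middle locus and the order is g – vi – h.
Crossovers in the vi–h interval produce the single-crossover classes g h vi and g+ h+ vi+ (241 + 212 = 453) plus the double crossovers (43).
RF(vi–h) = (453 + 43) / 1818 = 496/1818 = 0.2728 → 27.3 cM.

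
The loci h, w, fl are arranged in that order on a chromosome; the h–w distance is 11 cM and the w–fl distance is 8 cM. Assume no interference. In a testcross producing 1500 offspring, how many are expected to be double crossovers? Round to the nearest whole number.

Map distances give recombination frequencies of 0.110 and 0.080 for the two intervals.
With no interference, expected double-crossover frequency = 0.110 × 0.080 = 0.00880.
Expected number = 0.00880 × 1500 = 13.20 ≈ 13.

13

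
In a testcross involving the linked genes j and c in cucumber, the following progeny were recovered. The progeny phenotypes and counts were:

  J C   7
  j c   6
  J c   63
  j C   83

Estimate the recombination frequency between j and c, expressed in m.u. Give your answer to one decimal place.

The two most frequent classes, J c (63) and j C (83), are the parental types, so the F1 was J c / j C.
The recombinant classes are J C and j c: 7 + 6 = 13.
Recombination frequency = 13/159 = 0.0818 ≈ 8.2%, i.e. 8.2 m.u.

8.2 m.u.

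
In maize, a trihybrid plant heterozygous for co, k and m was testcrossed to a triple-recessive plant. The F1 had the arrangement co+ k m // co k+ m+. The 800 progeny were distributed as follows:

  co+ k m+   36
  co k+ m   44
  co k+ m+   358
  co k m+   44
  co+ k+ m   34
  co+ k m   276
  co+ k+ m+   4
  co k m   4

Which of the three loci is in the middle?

co

The two rarest classes, co k m and co+ k+ m+, are the double crossovers. Comparing them with the parentals, only the co allele has switched, so co is the middle locus and the order is k – co – m.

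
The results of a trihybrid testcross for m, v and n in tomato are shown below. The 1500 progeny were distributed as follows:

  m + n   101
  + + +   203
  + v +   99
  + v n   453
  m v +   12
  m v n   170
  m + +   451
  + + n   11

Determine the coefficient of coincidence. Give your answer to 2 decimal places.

The two most frequent reciprocal classes, + v n and m + +, are the parental types, so the F1 was + v n / m + +.
The two rarest classes, + + n and m v +, are the double crossovers. Comparing them with the parentals, only the v allele has switched, so v is the middle locus and the order is n – v – m.
n–v: (200 + 23)/1500 = 0.1487; v–m: (373 + 23)/1500 = 0.2640.
Expected DCO frequency = 0.1487 × 0.2640 ≈ 0.03926; observed = 23/1500 ≈ 0.01533.
Coefficient of coincidence = 0.01533/0.03926 ≈ 0.39.

0.39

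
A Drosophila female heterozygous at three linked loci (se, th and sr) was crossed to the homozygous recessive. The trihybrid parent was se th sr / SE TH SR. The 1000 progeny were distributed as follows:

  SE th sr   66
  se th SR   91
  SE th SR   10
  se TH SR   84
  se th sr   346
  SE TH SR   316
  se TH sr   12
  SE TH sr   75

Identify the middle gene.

th

The two rarest classes, se TH sr and SE th SR, are the double crossovers. Comparing them with the parentals, only the th allele has switched, so th is the middle locus and the order is sr – th – se.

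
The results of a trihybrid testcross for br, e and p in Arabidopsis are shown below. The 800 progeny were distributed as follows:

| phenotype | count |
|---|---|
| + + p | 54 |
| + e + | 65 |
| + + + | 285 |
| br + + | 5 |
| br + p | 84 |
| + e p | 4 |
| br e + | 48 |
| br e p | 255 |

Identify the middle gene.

The two most frequent reciprocal classes, + + + and br e p, are the parental types, so the F1 was + + + / br e p.
The two rarest classes, br + + and + e p, are the double crossovers. Comparing them with the parentals, only the br allele has switched, so br is the middle locus and the order is e – br – p.

br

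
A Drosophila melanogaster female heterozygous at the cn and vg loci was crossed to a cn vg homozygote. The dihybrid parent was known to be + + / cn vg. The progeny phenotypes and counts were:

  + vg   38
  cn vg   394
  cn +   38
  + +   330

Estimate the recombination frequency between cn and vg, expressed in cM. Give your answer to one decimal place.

The recombinant classes are + vg and cn +: 38 + 38 = 76.
Recombination frequency = 76/800 = 0.0950 ≈ 9.5%, i.e. 9.5 cM.

9.5 cM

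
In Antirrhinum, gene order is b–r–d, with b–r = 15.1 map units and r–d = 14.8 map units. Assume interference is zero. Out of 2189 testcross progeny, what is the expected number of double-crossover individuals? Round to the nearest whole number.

49

Map distances give recombination frequencies of 0.151 and 0.148 for the two intervals.
With no interference, expected double-crossover frequency = 0.151 × 0.148 = 0.02235.
Expected number = 0.02235 × 2189 = 48.92 ≈ 49.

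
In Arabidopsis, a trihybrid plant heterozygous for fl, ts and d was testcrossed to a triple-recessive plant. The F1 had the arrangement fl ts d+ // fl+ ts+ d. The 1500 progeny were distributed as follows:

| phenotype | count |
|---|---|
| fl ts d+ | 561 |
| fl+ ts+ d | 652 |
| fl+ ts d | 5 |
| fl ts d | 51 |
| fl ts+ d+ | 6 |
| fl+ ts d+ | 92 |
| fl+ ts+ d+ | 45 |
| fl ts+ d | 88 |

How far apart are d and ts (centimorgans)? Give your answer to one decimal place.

The two rarest classes, fl ts+ d+ and fl+ ts d, are the double crossovers. Comparing them with the parentals, only the ts allele has switched, so ts is the middle locus and the order is fl – ts – d.
Crossovers in the ts–d interval produce the single-crossover classes fl ts d and fl+ ts+ d+ (51 + 45 = 96) plus the double crossovers (11).
RF(ts–d) = (96 + 11) / 1500 = 107/1500 = 0.0713 → 7.1 centimorgans.

7.1 centimorgans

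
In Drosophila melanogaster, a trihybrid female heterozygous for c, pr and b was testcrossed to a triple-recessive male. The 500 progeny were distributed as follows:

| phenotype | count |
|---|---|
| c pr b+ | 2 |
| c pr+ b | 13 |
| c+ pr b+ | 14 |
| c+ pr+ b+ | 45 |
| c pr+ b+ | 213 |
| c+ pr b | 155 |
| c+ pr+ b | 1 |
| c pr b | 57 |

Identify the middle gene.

The two most frequent reciprocal classes, c+ pr b and c pr+ b+, are the parental types, so the F1 was c+ pr b / c pr+ b+.
The two rarest classes, c+ pr+ b and c pr b+, are the double crossovers. Comparing them with the parentals, only the pr allele has switched, so pr is the middle locus and the order is c – pr – b.

pr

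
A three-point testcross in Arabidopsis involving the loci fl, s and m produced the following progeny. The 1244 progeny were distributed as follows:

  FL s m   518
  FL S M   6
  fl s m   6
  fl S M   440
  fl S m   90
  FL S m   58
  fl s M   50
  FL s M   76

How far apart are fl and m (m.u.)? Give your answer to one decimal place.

14.3 m.u.

The two most frequent reciprocal classes, FL s m and fl S M, are the parental types, so the F1 was FL s m / fl S M.
The two rarest classes, fl s m and FL S M, are the double crossovers. Comparing them with the parentals, only the fl allele has switched, so fl is the middle locus and the order is s – fl – m.
Crossovers in the fl–m interval produce the single-crossover classes FL s M and fl S m (76 + 90 = 166) plus the double crossovers (12).
RF(fl–m) = (166 + 12) / 1244 = 178/1244 = 0.1431 → 14.3 m.u.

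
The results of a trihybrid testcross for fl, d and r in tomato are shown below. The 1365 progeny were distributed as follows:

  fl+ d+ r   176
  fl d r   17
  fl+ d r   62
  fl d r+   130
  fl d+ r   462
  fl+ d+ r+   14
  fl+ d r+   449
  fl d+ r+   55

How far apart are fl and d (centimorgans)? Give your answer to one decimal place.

24.7 centimorgans

The two most frequent reciprocal classes, fl d+ r and fl+ d r+, are the parental types, so the F1 was fl d+ r / fl+ d r+.
The two rarest classes, fl d r and fl+ d+ r+, are the double crossovers. Comparing them with the parentals, only the d allele has switched, so d is the middle locus and the order is r – d – fl.
Crossovers in the d–fl interval produce the single-crossover classes fl+ d+ r and fl d r+ (176 + 130 = 306) plus the double crossovers (31).
RF(d–fl) = (306 + 31) / 1365 = 337/1365 = 0.2469 → 24.7 centimorgans.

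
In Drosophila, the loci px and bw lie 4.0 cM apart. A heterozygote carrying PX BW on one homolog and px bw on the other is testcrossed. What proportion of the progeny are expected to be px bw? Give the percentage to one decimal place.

A map distance of 4.0 cM corresponds to a recombination frequency of 0.040.
The F1 is PX BW / px bw, so px bw is a parental gamete class with expected frequency (1 − r)/2 = 0.960/2 = 0.4800.
That is 0.4800 = 48.0% of the progeny.

48.0%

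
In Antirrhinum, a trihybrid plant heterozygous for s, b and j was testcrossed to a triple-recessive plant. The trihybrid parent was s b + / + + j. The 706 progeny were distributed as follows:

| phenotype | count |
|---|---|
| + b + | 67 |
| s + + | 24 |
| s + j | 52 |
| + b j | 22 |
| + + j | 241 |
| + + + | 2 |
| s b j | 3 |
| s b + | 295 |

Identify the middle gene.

j

The two rarest classes, s b j and + + +, are the double crossovers. Comparing them with the parentals, only the j allele has switched, so j is the middle locus and the order is b – j – s.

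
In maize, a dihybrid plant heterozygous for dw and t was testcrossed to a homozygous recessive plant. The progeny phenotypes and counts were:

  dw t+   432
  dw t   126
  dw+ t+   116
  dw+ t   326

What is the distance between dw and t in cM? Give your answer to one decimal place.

The two most frequent classes, dw+ t (326) and dw t+ (432), are the parental types, so the F1 was dw+ t / dw t+.
The recombinant classes are dw+ t+ and dw t: 116 + 126 = 242.
Recombination frequency = 242/1000 = 0.2420 ≈ 24.2%, i.e. 24.2 cM.

24.2 cM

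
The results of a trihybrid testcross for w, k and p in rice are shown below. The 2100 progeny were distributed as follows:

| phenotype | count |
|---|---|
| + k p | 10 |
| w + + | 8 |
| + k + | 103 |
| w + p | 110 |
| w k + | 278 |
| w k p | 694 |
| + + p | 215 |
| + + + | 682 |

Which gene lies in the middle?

w

The two most frequent reciprocal classes, w k p and + + +, are the parental types, so the F1 was w k p / + + +.
The two rarest classes, + k p and w + +, are the double crossovers. Comparing them with the parentals, only the w allele has switched, so w is the middle locus and the order is p – w – k.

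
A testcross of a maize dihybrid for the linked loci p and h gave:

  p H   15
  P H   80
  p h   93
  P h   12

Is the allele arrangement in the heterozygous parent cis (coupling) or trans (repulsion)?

cis

The two most frequent classes are P H (80) and p h (93); these are the parental (non-recombinant) types.
So the F1 carried P H on one chromosome and p h on the other — the recessive alleles are on the same chromosome (cis / coupling).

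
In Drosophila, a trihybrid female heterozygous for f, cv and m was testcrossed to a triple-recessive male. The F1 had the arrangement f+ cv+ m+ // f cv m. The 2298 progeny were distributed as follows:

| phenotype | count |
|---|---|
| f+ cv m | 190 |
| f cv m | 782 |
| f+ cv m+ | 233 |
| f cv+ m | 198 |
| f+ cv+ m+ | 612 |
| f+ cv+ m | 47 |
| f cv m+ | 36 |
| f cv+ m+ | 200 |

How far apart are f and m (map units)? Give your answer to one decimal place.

The two rarest classes, f+ cv+ m and f cv m+, are the double crossovers. Comparing them with the parentals, only the m allele has switched, so m is the middle locus and the order is f – m – cv.
Crossovers in the f–m interval produce the single-crossover classes f cv+ m+ and f+ cv m (200 + 190 = 390) plus the double crossovers (83).
RF(f–m) = (390 + 83) / 2298 = 473/2298 = 0.2058 → 20.6 map units.

20.6 map units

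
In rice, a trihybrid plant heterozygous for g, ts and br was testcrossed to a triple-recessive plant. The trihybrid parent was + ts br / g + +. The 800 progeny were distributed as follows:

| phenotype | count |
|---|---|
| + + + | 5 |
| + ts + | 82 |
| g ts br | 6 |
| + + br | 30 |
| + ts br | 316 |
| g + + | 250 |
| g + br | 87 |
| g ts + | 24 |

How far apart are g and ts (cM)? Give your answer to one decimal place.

8.1 cM

The two rarest classes, g ts br and + + +, are the double crossovers. Comparing them with the parentals, only the g allele has switched, so g is the middle locus and the order is ts – g – br.
Crossovers in the ts–g interval produce the single-crossover classes + + br and g ts + (30 + 24 = 54) plus the double crossovers (11).
RF(ts–g) = (54 + 11) / 800 = 65/800 = 0.0813 → 8.1 cM.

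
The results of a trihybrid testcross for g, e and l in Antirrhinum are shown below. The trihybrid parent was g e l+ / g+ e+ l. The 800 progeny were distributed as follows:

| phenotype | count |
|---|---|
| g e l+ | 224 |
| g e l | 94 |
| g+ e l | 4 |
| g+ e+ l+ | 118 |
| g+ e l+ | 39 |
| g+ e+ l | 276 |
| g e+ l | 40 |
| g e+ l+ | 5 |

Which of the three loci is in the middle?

The two rarest classes, g e+ l+ and g+ e l, are the double crossovers. Comparing them with the parentals, only the e allele has switched, so e is the middle locus and the order is l – e – g.

e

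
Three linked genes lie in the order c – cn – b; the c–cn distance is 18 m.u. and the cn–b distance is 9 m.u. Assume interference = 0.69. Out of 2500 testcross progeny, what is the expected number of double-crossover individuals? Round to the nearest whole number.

13

Map distances give recombination frequencies of 0.180 and 0.090 for the two intervals.
With interference 0.69 (so coincidence = 0.31), expected double-crossover frequency = 0.180 × 0.090 × 0.31 = 0.00502.
Expected number = 0.00502 × 2500 = 12.56 ≈ 13.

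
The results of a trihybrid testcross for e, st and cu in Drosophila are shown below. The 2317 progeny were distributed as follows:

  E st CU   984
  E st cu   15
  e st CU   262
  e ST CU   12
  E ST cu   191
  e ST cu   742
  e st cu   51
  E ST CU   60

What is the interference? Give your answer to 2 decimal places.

The two most frequent reciprocal classes, e ST cu and E st CU, are the parental types, so the F1 was e ST cu / E st CU.
The two rarest classes, e ST CU and E st cu, are the double crossovers. Comparing them with the parentals, only the cu allele has switched, so cu is the middle locus and the order is st – cu – e.
st–cu: (111 + 27)/2317 = 0.0596; cu–e: (453 + 27)/2317 = 0.2072.
Expected DCO frequency = 0.0596 × 0.2072 ≈ 0.01235; observed = 27/2317 ≈ 0.01165.
Coefficient of coincidence = 0.01165/0.01235 ≈ 0.94; interference = 1 − 0.94 = 0.06.

0.06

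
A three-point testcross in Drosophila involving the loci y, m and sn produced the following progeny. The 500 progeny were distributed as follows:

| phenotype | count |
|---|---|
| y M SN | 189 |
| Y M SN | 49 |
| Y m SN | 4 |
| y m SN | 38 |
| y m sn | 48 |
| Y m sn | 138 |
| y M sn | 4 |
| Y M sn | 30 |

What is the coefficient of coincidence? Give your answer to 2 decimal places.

0.50

The two most frequent reciprocal classes, Y m sn and y M SN, are the parental types, so the F1 was Y m sn / y M SN.
The two rarest classes, Y m SN and y M sn, are the double crossovers. Comparing them with the parentals, only the sn allele has switched, so sn is the middle locus and the order is y – sn – m.
y–sn: (97 + 8)/500 = 0.2100; sn–m: (68 + 8)/500 = 0.1520.
Expected DCO frequency = 0.2100 × 0.1520 ≈ 0.03192; observed = 8/500 ≈ 0.01600.
Coefficient of coincidence = 0.01600/0.03192 ≈ 0.50.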